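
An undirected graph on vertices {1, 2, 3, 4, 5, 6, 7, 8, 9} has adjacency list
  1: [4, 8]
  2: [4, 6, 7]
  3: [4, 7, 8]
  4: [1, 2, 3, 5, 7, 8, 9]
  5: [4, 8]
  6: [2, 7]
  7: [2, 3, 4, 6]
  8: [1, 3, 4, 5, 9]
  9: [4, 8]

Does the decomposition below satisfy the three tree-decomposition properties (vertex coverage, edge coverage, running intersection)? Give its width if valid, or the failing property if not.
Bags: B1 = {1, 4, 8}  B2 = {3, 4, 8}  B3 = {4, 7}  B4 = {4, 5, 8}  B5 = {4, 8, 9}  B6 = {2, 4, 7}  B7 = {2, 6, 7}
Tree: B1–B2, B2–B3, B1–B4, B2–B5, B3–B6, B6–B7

A tree decomposition must satisfy three properties: every vertex lies in some bag; for every edge, both endpoints lie together in some bag; and for every vertex, the bags containing it form a connected subtree. Here edge (3,7) lies in no bag, so the decomposition is invalid.

No — edge (3,7) lies in no bag.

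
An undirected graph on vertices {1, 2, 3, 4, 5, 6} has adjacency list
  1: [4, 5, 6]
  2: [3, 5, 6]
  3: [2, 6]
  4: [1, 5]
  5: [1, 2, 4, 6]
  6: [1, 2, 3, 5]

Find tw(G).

2

A width-2 tree decomposition is:
Bags: B1 = {1, 4, 5}  B2 = {1, 5, 6}  B3 = {2, 5, 6}  B4 = {2, 3, 6}
Tree: B1–B2, B2–B3, B3–B4
Each bag holds 3 vertices, so the decomposition has width 2, which upper-bounds the treewidth. On the other hand G contains the 3-clique {2, 3, 6}. A clique must lie in a single bag of any decomposition, so no decomposition can have width below 2. Combining the bounds, tw(G) = 2.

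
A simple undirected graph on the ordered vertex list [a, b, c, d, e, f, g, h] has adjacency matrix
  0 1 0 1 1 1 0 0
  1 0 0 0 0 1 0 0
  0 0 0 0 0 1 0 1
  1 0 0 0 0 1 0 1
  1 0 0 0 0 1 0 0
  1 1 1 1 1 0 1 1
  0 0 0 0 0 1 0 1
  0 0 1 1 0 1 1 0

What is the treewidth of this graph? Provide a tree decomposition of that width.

Each bag holds 3 vertices, so the decomposition has width 2, which upper-bounds the treewidth. On the other hand G contains the 3-clique {a, e, f}. A clique must lie in a single bag of any decomposition, so no decomposition can have width below 2. The upper and lower bounds meet at 2, so that is the treewidth.

Treewidth 2.
Bags: B1 = {d, f, h}  B2 = {f, g, h}  B3 = {a, d, f}  B4 = {a, e, f}  B5 = {a, b, f}  B6 = {c, f, h}
Tree: B1–B2, B1–B3, B3–B4, B3–B5, B2–B6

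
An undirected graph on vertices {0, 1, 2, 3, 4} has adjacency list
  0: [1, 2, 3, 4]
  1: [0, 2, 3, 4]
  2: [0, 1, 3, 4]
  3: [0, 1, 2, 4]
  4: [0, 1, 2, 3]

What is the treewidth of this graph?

A width-4 tree decomposition is:
Bags: B1 = {0, 1, 2, 3, 4}
Tree: (single bag)
With just one bag of size 5, the width is 5 − 1 = 4, so tw(G) ≤ 4. Conversely, {0, 1, 2, 3, 4} is a clique of size 5, and the vertices of any clique must share a bag in every tree decomposition; so some bag has ≥ 5 vertices and tw(G) ≥ 4. The upper and lower bounds meet at 4, so that is the treewidth.

4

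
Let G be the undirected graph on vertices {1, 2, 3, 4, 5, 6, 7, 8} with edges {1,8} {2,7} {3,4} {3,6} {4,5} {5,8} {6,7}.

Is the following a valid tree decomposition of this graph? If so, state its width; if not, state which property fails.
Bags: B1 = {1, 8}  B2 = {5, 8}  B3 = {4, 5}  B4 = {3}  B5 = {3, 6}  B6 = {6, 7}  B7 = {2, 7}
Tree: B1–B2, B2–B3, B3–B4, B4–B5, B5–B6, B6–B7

A tree decomposition must satisfy three properties: every vertex lies in some bag; for every edge, both endpoints lie together in some bag; and for every vertex, the bags containing it form a connected subtree. Here edge (4,3) lies in no bag, so the decomposition is invalid.

No — edge (4,3) lies in no bag.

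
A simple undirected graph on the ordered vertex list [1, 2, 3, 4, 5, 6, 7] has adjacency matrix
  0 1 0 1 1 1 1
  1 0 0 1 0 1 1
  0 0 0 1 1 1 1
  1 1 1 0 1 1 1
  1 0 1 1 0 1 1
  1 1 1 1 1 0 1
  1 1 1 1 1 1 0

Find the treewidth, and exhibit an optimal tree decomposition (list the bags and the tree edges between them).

Each bag holds 5 vertices, so the decomposition has width 4, which upper-bounds the treewidth. For the lower bound, the 5 vertices {1, 2, 4, 6, 7} are pairwise adjacent, and any tree decomposition puts a clique entirely inside one bag — forcing width ≥ 4. Hence tw(G) = 4 exactly.

Treewidth 4.
Bags: B1 = {1, 4, 5, 6, 7}  B2 = {1, 2, 4, 6, 7}  B3 = {3, 4, 5, 6, 7}
Tree: B1–B2, B1–B3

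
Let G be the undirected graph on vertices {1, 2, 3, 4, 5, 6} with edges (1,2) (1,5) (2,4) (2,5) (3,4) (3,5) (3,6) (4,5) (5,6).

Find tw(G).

A width-2 tree decomposition is:
Bags: B1 = {2, 4, 5}  B2 = {3, 4, 5}  B3 = {3, 5, 6}  B4 = {1, 2, 5}
Tree: B1–B2, B2–B3, B1–B4
Every bag has size at most 3, so the width is 3 − 1 = 2 and tw(G) ≤ 2. On the other hand G contains the 3-clique {1, 2, 5}. A clique must lie in a single bag of any decomposition, so no decomposition can have width below 2. Therefore the treewidth is 2.

2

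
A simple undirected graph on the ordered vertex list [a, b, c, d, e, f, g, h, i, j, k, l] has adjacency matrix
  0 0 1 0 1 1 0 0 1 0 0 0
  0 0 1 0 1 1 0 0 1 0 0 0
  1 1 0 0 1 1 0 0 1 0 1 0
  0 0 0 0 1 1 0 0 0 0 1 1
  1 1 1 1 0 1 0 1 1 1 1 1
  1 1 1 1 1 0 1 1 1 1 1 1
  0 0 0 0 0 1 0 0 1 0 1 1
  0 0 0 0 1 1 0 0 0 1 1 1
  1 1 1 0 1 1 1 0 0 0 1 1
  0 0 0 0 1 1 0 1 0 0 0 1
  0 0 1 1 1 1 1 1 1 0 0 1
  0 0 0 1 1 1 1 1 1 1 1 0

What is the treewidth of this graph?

4

A width-4 tree decomposition is:
Bags: B1 = {e, f, h, k, l}  B2 = {e, f, i, k, l}  B3 = {d, e, f, k, l}  B4 = {c, e, f, i, k}  B5 = {b, c, e, f, i}  B6 = {a, c, e, f, i}  B7 = {f, g, i, k, l}  B8 = {e, f, h, j, l}
Tree: B1–B2, B1–B3, B2–B4, B4–B5, B5–B6, B2–B7, B1–B8
The largest bag has 5 vertices, giving width 4; this decomposition certifies tw(G) ≤ 4. Conversely, {f, g, i, k, l} is a clique of size 5, and the vertices of any clique must share a bag in every tree decomposition; so some bag has ≥ 5 vertices and tw(G) ≥ 4. Hence tw(G) = 4 exactly.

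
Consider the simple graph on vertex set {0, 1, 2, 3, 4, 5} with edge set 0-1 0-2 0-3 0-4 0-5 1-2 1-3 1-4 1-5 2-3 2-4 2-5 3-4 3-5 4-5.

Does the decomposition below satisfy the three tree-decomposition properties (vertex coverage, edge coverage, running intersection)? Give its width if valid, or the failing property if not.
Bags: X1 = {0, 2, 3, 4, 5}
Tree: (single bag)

A tree decomposition must satisfy three properties: every vertex lies in some bag; for every edge, both endpoints lie together in some bag; and for every vertex, the bags containing it form a connected subtree. Here vertex 1 appears in no bag, so the decomposition is invalid.

No — vertex 1 appears in no bag.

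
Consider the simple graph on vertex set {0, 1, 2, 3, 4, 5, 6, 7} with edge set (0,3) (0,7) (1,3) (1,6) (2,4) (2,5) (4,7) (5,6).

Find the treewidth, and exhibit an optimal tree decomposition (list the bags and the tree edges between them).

Each bag holds 3 vertices, so the decomposition has width 2, which upper-bounds the treewidth. For the lower bound, G contains the cycle 7–0–3–1–6–5–2–4–7, so G is not a forest; only forests have treewidth ≤ 1, hence tw(G) ≥ 2. Combining the bounds, tw(G) = 2.

Treewidth 2.
Bags: B1 = {0, 3, 7}  B2 = {1, 3, 7}  B3 = {1, 6, 7}  B4 = {5, 6, 7}  B5 = {2, 5, 7}  B6 = {2, 4, 7}
Tree: B1–B2, B2–B3, B3–B4, B4–B5, B5–B6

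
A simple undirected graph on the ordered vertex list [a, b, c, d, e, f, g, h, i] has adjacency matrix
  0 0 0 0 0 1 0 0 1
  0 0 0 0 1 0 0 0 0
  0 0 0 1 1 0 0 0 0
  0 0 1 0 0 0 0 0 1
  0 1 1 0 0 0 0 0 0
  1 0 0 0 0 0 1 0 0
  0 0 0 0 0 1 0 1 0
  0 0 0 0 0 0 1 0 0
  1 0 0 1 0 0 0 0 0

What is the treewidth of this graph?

1

A width-1 tree decomposition is:
Bags: B1 = {g, h}  B2 = {f, g}  B3 = {a, f}  B4 = {a, i}  B5 = {d, i}  B6 = {c, d}  B7 = {c, e}  B8 = {b, e}
Tree: B1–B2, B2–B3, B3–B4, B4–B5, B5–B6, B6–B7, B7–B8
The largest bag has 2 vertices, giving width 1; this decomposition certifies tw(G) ≤ 1. Since G has at least one edge (e.g. h–g), it is not an edgeless graph, so tw(G) ≥ 1. The upper and lower bounds meet at 1, so that is the treewidth.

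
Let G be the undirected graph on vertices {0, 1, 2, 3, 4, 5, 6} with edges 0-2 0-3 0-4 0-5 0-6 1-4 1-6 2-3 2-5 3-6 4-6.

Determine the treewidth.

A width-2 tree decomposition is:
Bags: B1 = {0, 4, 6}  B2 = {0, 3, 6}  B3 = {1, 4, 6}  B4 = {0, 2, 3}  B5 = {0, 2, 5}
Tree: B1–B2, B1–B3, B2–B4, B4–B5
Each bag holds 3 vertices, so the decomposition has width 2, which upper-bounds the treewidth. On the other hand G contains the 3-clique {0, 2, 3}. A clique must lie in a single bag of any decomposition, so no decomposition can have width below 2. Therefore the treewidth is 2.

2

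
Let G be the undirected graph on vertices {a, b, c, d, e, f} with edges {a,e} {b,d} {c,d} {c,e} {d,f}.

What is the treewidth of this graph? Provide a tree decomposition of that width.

The largest bag has 2 vertices, giving width 1; this decomposition certifies tw(G) ≤ 1. Since G has at least one edge (e.g. c–d), it is not an edgeless graph, so tw(G) ≥ 1. Hence tw(G) = 1 exactly.

Treewidth 1.
One such decomposition:
Bags: B1 = {c, d}  B2 = {c, e}  B3 = {d, f}  B4 = {b, d}  B5 = {a, e}
Tree: B1–B2, B1–B3, B1–B4, B2–B5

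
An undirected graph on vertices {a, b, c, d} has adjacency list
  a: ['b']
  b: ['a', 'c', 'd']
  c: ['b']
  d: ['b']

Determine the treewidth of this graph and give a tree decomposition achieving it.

The largest bag has 2 vertices, giving width 1; this decomposition certifies tw(G) ≤ 1. G has an edge, so its treewidth is at least 1. Hence tw(G) = 1 exactly.

Treewidth 1.
One such decomposition:
Bags: B1 = {b, d}  B2 = {a, b}  B3 = {b, c}
Tree: B1–B2, B1–B3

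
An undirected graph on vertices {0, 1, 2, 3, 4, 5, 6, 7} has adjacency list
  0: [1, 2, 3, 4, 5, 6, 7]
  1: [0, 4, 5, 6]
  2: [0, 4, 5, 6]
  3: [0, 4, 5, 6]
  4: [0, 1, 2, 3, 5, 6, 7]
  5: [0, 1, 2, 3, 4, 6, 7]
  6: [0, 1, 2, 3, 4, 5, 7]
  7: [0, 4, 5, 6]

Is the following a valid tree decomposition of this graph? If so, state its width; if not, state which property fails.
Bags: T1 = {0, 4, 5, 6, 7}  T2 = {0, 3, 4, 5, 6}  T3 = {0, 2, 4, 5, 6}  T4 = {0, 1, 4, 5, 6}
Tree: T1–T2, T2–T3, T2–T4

Yes; width 4.

Checking the three conditions: (i) the bags cover all of {0, 1, 2, 3, 4, 5, 6, 7}; (ii) for each edge, some bag contains both endpoints; (iii) the bags containing any fixed vertex form a subtree. All hold, so the decomposition is valid with width 5 − 1 = 4.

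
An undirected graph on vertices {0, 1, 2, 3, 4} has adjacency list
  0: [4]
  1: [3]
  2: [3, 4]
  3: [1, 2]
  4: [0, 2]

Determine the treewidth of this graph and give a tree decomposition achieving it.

Treewidth 1.
One optimal decomposition is:
Bags: B1 = {0, 4}  B2 = {2, 4}  B3 = {2, 3}  B4 = {1, 3}
Tree: B1–B2, B2–B3, B3–B4

Each bag holds 2 vertices, so the decomposition has width 1, which upper-bounds the treewidth. Since G has at least one edge (e.g. 0–4), it is not an edgeless graph, so tw(G) ≥ 1. Combining the bounds, tw(G) = 1.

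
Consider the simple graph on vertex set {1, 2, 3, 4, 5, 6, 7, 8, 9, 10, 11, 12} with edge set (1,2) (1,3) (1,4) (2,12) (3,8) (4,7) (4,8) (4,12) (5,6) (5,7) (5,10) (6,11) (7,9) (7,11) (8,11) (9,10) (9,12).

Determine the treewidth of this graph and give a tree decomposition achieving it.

Treewidth 3.
One such decomposition:
Bags: B1 = {5, 6, 10, 11}  B2 = {5, 7, 10, 11}  B3 = {7, 9, 10, 11}  B4 = {7, 8, 9, 11}  B5 = {4, 7, 8, 9}  B6 = {4, 8, 9, 12}  B7 = {3, 4, 8, 12}  B8 = {1, 3, 4, 12}  B9 = {1, 2, 3, 12}
Tree: B1–B2, B2–B3, B3–B4, B4–B5, B5–B6, B6–B7, B7–B8, B8–B9

Each bag holds 4 vertices, so the decomposition has width 3, which upper-bounds the treewidth. For the lower bound: the 4 vertex sets {5,6,10}, {11}, {7}, {4,8,9,12} are disjoint, each induces a connected subgraph, and every pair is joined by at least one edge of G. Contracting each set to a single vertex therefore yields K_{4} as a minor, and since treewidth is minor-monotone, tw(G) ≥ tw(K_{4}) = 3. Hence tw(G) = 3 exactly.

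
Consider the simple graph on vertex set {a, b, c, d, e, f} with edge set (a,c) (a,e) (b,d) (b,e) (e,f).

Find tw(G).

A width-1 tree decomposition is:
Bags: B1 = {a, c}  B2 = {a, e}  B3 = {b, e}  B4 = {e, f}  B5 = {b, d}
Tree: B1–B2, B2–B3, B3–B4, B3–B5
The largest bag has 2 vertices, giving width 1; this decomposition certifies tw(G) ≤ 1. Any graph with an edge has treewidth ≥ 1, and G has the edge a–c. The upper and lower bounds meet at 1, so that is the treewidth.

1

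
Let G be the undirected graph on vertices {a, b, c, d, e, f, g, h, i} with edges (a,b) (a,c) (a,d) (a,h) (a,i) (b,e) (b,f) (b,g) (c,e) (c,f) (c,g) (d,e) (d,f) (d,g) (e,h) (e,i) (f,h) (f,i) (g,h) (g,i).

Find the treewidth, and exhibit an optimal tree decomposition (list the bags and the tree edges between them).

Treewidth 4.
Bags: B1 = {a, d, e, f, g}  B2 = {a, e, f, g, h}  B3 = {a, b, e, f, g}  B4 = {a, c, e, f, g}  B5 = {a, e, f, g, i}
Tree: B1–B2, B2–B3, B3–B4, B4–B5

Each bag holds 5 vertices, so the decomposition has width 4, which upper-bounds the treewidth. For the lower bound: the 5 vertex sets {d,f}, {e,h}, {b,g}, {a}, {c} are disjoint, each induces a connected subgraph, and every pair is joined by at least one edge of G. Contracting each set to a single vertex therefore yields K_{5} as a minor, and since treewidth is minor-monotone, tw(G) ≥ tw(K_{5}) = 4. Hence tw(G) = 4 exactly.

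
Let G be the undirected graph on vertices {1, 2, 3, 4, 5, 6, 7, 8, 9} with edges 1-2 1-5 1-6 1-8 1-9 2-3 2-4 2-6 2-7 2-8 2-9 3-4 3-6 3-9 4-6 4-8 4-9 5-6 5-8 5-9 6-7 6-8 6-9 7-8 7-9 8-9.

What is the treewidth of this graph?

4

A width-4 tree decomposition is:
Bags: B1 = {2, 6, 7, 8, 9}  B2 = {1, 2, 6, 8, 9}  B3 = {1, 5, 6, 8, 9}  B4 = {2, 4, 6, 8, 9}  B5 = {2, 3, 4, 6, 9}
Tree: B1–B2, B2–B3, B2–B4, B4–B5
Every bag has size at most 5, so the width is 5 − 1 = 4 and tw(G) ≤ 4. On the other hand G contains the 5-clique {1, 2, 6, 8, 9}. A clique must lie in a single bag of any decomposition, so no decomposition can have width below 4. Hence tw(G) = 4 exactly.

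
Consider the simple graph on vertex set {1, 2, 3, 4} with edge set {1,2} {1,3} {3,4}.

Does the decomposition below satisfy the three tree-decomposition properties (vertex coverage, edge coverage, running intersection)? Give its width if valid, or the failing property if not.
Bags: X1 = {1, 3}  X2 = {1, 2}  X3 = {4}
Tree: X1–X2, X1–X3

No — edge (3,4) lies in no bag.

A tree decomposition must satisfy three properties: every vertex lies in some bag; for every edge, both endpoints lie together in some bag; and for every vertex, the bags containing it form a connected subtree. Here edge (3,4) lies in no bag, so the decomposition is invalid.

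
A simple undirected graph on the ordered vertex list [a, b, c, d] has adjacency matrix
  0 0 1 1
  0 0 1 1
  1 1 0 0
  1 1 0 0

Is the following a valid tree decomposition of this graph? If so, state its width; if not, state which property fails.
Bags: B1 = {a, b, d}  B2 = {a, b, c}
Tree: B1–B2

Vertex coverage: the bags together contain {a, b, c, d}, the full vertex set. Edge coverage: each edge of G has both endpoints in at least one bag. Running intersection: for every vertex, the bags containing it form a connected subtree. All three properties hold, so this is a valid tree decomposition of width max|bag| − 1 = 2, and hence tw(G) ≤ 2.

Yes; width 2.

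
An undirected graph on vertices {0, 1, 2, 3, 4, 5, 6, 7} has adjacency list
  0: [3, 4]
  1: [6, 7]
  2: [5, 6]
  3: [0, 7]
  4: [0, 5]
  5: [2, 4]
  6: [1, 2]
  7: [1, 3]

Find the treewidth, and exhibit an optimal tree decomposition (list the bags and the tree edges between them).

Treewidth 2.
One such decomposition:
Bags: B1 = {0, 3, 4}  B2 = {3, 4, 5}  B3 = {2, 3, 5}  B4 = {2, 3, 6}  B5 = {1, 3, 6}  B6 = {1, 3, 7}
Tree: B1–B2, B2–B3, B3–B4, B4–B5, B5–B6

Each bag holds 3 vertices, so the decomposition has width 2, which upper-bounds the treewidth. Since 3–0–4–5–2–6–1–7–3 is a cycle in G, G is not acyclic. Forests are exactly the graphs of treewidth ≤ 1, so tw(G) ≥ 2. Hence tw(G) = 2 exactly.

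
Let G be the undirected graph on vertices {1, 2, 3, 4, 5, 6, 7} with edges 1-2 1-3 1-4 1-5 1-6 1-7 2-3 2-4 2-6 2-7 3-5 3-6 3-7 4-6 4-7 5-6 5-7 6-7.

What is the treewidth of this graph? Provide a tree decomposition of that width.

Treewidth 4.
One such decomposition:
Bags: B1 = {1, 2, 3, 6, 7}  B2 = {1, 2, 4, 6, 7}  B3 = {1, 3, 5, 6, 7}
Tree: B1–B2, B1–B3

The largest bag has 5 vertices, giving width 4; this decomposition certifies tw(G) ≤ 4. For the lower bound, the 5 vertices {1, 2, 3, 6, 7} are pairwise adjacent, and any tree decomposition puts a clique entirely inside one bag — forcing width ≥ 4. The upper and lower bounds meet at 4, so that is the treewidth.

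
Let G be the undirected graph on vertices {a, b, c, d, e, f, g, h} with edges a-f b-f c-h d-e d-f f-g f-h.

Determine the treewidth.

1

A width-1 tree decomposition is:
Bags: B1 = {b, f}  B2 = {f, g}  B3 = {d, f}  B4 = {a, f}  B5 = {f, h}  B6 = {d, e}  B7 = {c, h}
Tree: B1–B2, B1–B3, B3–B4, B2–B5, B3–B6, B5–B7
Every bag has size at most 2, so the width is 2 − 1 = 1 and tw(G) ≤ 1. Since G has at least one edge (e.g. f–b), it is not an edgeless graph, so tw(G) ≥ 1. The upper and lower bounds meet at 1, so that is the treewidth.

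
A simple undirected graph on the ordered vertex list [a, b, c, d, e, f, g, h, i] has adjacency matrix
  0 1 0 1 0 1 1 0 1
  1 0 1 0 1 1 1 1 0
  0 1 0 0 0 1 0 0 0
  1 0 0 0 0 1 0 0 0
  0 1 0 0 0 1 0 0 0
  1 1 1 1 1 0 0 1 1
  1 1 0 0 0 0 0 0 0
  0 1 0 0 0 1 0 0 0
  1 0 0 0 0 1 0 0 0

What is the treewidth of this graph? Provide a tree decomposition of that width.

Each bag holds 3 vertices, so the decomposition has width 2, which upper-bounds the treewidth. On the other hand G contains the 3-clique {a, b, g}. A clique must lie in a single bag of any decomposition, so no decomposition can have width below 2. Hence tw(G) = 2 exactly.

Treewidth 2.
One such decomposition:
Bags: B1 = {b, e, f}  B2 = {b, c, f}  B3 = {a, b, f}  B4 = {a, b, g}  B5 = {b, f, h}  B6 = {a, f, i}  B7 = {a, d, f}
Tree: B1–B2, B2–B3, B3–B4, B1–B5, B3–B6, B3–B7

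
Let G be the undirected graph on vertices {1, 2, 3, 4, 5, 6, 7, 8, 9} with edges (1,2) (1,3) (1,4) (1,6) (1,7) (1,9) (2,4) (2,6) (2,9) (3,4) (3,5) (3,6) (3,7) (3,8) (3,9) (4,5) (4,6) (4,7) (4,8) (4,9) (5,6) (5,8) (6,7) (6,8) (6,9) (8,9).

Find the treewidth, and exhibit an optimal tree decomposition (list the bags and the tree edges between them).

The largest bag has 5 vertices, giving width 4; this decomposition certifies tw(G) ≤ 4. For the lower bound, the 5 vertices {1, 2, 4, 6, 9} are pairwise adjacent, and any tree decomposition puts a clique entirely inside one bag — forcing width ≥ 4. Hence tw(G) = 4 exactly.

Treewidth 4.
Bags: B1 = {3, 4, 6, 8, 9}  B2 = {1, 3, 4, 6, 9}  B3 = {1, 3, 4, 6, 7}  B4 = {3, 4, 5, 6, 8}  B5 = {1, 2, 4, 6, 9}
Tree: B1–B2, B2–B3, B1–B4, B2–B5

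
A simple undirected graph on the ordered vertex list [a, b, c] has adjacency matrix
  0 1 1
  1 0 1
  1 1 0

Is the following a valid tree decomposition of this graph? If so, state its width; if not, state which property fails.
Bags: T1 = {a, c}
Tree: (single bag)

A tree decomposition must satisfy three properties: every vertex lies in some bag; for every edge, both endpoints lie together in some bag; and for every vertex, the bags containing it form a connected subtree. Here vertex b appears in no bag, so the decomposition is invalid.

No — vertex b appears in no bag.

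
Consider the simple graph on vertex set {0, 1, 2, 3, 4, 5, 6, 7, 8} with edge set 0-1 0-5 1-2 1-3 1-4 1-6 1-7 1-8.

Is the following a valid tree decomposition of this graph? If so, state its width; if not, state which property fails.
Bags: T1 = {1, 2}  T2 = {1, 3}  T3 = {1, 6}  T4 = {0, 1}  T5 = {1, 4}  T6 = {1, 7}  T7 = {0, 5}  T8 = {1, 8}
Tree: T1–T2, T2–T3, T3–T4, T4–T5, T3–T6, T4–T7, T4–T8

Every vertex of G appears in some bag (union = {0, 1, 2, 3, 4, 5, 6, 7, 8}); every edge is covered by a bag; and for each vertex v the set of bags containing v is connected in the bag tree. The decomposition is therefore valid. The largest bag has 2 vertices, so the width is 1.

Yes; width 1.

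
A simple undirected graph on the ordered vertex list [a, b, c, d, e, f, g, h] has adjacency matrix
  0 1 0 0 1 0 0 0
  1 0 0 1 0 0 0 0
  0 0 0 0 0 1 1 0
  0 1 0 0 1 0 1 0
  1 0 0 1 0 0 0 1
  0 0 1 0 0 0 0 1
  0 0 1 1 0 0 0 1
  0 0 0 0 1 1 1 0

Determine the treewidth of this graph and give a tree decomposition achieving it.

Treewidth 2.
One optimal decomposition is:
Bags: B1 = {a, b, e}  B2 = {b, d, e}  B3 = {d, e, h}  B4 = {d, g, h}  B5 = {f, g, h}  B6 = {c, f, g}
Tree: B1–B2, B2–B3, B3–B4, B4–B5, B5–B6

The largest bag has 3 vertices, giving width 2; this decomposition certifies tw(G) ≤ 2. For the lower bound, G contains the cycle a–b–d–e–a, so G is not a forest; only forests have treewidth ≤ 1, hence tw(G) ≥ 2. Hence tw(G) = 2 exactly.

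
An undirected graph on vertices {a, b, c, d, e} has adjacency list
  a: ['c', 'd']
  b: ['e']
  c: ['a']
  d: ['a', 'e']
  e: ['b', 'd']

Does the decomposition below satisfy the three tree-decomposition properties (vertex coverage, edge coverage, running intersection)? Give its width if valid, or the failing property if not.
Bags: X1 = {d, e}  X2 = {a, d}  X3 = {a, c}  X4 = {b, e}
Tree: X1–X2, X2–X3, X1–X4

Yes; width 1.

Checking the three conditions: (i) the bags cover all of {a, b, c, d, e}; (ii) for each edge, some bag contains both endpoints; (iii) the bags containing any fixed vertex form a subtree. All hold, so the decomposition is valid with width 2 − 1 = 1.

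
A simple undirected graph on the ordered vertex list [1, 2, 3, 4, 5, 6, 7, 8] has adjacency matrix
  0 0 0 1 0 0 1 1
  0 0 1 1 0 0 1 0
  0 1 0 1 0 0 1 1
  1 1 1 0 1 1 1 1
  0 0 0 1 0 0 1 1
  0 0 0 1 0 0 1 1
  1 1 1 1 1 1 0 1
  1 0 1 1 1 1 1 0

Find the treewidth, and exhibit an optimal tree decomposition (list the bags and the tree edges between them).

Every bag has size at most 4, so the width is 4 − 1 = 3 and tw(G) ≤ 3. On the other hand G contains the 4-clique {1, 4, 7, 8}. A clique must lie in a single bag of any decomposition, so no decomposition can have width below 3. Combining the bounds, tw(G) = 3.

Treewidth 3.
One such decomposition:
Bags: B1 = {3, 4, 7, 8}  B2 = {1, 4, 7, 8}  B3 = {2, 3, 4, 7}  B4 = {4, 6, 7, 8}  B5 = {4, 5, 7, 8}
Tree: B1–B2, B1–B3, B2–B4, B2–B5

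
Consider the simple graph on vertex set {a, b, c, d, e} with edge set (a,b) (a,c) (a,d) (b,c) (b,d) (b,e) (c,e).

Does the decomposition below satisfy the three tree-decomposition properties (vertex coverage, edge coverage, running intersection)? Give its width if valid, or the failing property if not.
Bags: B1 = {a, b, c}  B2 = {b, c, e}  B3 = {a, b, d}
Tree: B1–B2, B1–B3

Every vertex of G appears in some bag (union = {a, b, c, d, e}); every edge is covered by a bag; and for each vertex v the set of bags containing v is connected in the bag tree. The decomposition is therefore valid. The largest bag has 3 vertices, so the width is 2.

Yes; width 2.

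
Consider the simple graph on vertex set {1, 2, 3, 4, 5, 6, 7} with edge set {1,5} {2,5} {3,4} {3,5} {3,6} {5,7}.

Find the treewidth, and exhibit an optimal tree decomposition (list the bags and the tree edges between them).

Treewidth 1.
Bags: B1 = {1, 5}  B2 = {3, 5}  B3 = {2, 5}  B4 = {3, 6}  B5 = {3, 4}  B6 = {5, 7}
Tree: B1–B2, B1–B3, B2–B4, B2–B5, B2–B6

Every bag has size at most 2, so the width is 2 − 1 = 1 and tw(G) ≤ 1. Any graph with an edge has treewidth ≥ 1, and G has the edge 5–1. Therefore the treewidth is 1.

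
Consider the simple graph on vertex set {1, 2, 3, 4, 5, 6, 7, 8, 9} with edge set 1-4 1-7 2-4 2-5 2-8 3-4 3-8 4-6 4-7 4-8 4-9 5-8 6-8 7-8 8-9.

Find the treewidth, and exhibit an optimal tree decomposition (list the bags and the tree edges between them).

The largest bag has 3 vertices, giving width 2; this decomposition certifies tw(G) ≤ 2. Conversely, {2, 4, 8} is a clique of size 3, and the vertices of any clique must share a bag in every tree decomposition; so some bag has ≥ 3 vertices and tw(G) ≥ 2. Combining the bounds, tw(G) = 2.

Treewidth 2.
Bags: B1 = {4, 6, 8}  B2 = {4, 8, 9}  B3 = {2, 4, 8}  B4 = {2, 5, 8}  B5 = {3, 4, 8}  B6 = {4, 7, 8}  B7 = {1, 4, 7}
Tree: B1–B2, B2–B3, B3–B4, B3–B5, B2–B6, B6–B7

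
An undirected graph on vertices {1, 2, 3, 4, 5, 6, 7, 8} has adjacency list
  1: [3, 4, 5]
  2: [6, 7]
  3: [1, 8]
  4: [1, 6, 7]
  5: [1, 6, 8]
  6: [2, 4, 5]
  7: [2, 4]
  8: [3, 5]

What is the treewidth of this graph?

2

A width-2 tree decomposition is:
Bags: B1 = {2, 4, 7}  B2 = {2, 4, 6}  B3 = {1, 4, 6}  B4 = {1, 5, 6}  B5 = {1, 3, 5}  B6 = {3, 5, 8}
Tree: B1–B2, B2–B3, B3–B4, B4–B5, B5–B6
Every bag has size at most 3, so the width is 3 − 1 = 2 and tw(G) ≤ 2. For the lower bound, G contains the cycle 7–2–6–4–7, so G is not a forest; only forests have treewidth ≤ 1, hence tw(G) ≥ 2. Hence tw(G) = 2 exactly.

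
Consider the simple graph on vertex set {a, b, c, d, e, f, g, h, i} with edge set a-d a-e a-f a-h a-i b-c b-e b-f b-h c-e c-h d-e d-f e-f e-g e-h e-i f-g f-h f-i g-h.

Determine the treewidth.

A width-3 tree decomposition is:
Bags: B1 = {a, e, f, h}  B2 = {b, e, f, h}  B3 = {a, d, e, f}  B4 = {a, e, f, i}  B5 = {b, c, e, h}  B6 = {e, f, g, h}
Tree: B1–B2, B1–B3, B3–B4, B2–B5, B1–B6
Every bag has size at most 4, so the width is 4 − 1 = 3 and tw(G) ≤ 3. Conversely, {b, c, e, h} is a clique of size 4, and the vertices of any clique must share a bag in every tree decomposition; so some bag has ≥ 4 vertices and tw(G) ≥ 3. Therefore the treewidth is 3.

3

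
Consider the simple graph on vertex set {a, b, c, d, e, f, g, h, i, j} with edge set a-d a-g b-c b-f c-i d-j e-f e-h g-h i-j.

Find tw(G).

2

A width-2 tree decomposition is:
Bags: B1 = {c, i, j}  B2 = {c, d, j}  B3 = {a, c, d}  B4 = {a, c, g}  B5 = {c, g, h}  B6 = {c, e, h}  B7 = {c, e, f}  B8 = {b, c, f}
Tree: B1–B2, B2–B3, B3–B4, B4–B5, B5–B6, B6–B7, B7–B8
Each bag holds 3 vertices, so the decomposition has width 2, which upper-bounds the treewidth. Since c–i–j–d–a–g–h–e–f–b–c is a cycle in G, G is not acyclic. Forests are exactly the graphs of treewidth ≤ 1, so tw(G) ≥ 2. The upper and lower bounds meet at 2, so that is the treewidth.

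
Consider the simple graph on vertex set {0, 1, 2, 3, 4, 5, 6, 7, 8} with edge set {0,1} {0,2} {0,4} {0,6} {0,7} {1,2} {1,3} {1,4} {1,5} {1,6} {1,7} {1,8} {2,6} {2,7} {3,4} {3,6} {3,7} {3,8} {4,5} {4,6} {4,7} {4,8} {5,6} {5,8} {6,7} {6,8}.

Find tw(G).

A width-4 tree decomposition is:
Bags: B1 = {1, 3, 4, 6, 7}  B2 = {0, 1, 4, 6, 7}  B3 = {1, 3, 4, 6, 8}  B4 = {1, 4, 5, 6, 8}  B5 = {0, 1, 2, 6, 7}
Tree: B1–B2, B1–B3, B3–B4, B2–B5
Every bag has size at most 5, so the width is 5 − 1 = 4 and tw(G) ≤ 4. For the lower bound, the 5 vertices {0, 1, 2, 6, 7} are pairwise adjacent, and any tree decomposition puts a clique entirely inside one bag — forcing width ≥ 4. Therefore the treewidth is 4.

4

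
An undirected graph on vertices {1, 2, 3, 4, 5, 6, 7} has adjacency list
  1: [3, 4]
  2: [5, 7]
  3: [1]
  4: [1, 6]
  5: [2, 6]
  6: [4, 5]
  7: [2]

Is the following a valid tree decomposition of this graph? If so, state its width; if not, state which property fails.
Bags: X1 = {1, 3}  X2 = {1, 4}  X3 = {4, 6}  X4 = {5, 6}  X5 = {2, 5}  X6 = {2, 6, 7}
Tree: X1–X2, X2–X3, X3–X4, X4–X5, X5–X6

No — bags containing vertex 6 are not connected in the tree.

A tree decomposition must satisfy three properties: every vertex lies in some bag; for every edge, both endpoints lie together in some bag; and for every vertex, the bags containing it form a connected subtree. Here bags containing vertex 6 are not connected in the tree, so the decomposition is invalid.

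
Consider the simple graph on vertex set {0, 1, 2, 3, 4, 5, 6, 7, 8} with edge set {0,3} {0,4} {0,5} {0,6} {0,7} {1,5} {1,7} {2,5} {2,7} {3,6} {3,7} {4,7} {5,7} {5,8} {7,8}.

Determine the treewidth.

2

A width-2 tree decomposition is:
Bags: B1 = {2, 5, 7}  B2 = {1, 5, 7}  B3 = {5, 7, 8}  B4 = {0, 5, 7}  B5 = {0, 4, 7}  B6 = {0, 3, 7}  B7 = {0, 3, 6}
Tree: B1–B2, B1–B3, B3–B4, B4–B5, B4–B6, B6–B7
The largest bag has 3 vertices, giving width 2; this decomposition certifies tw(G) ≤ 2. Conversely, {0, 3, 6} is a clique of size 3, and the vertices of any clique must share a bag in every tree decomposition; so some bag has ≥ 3 vertices and tw(G) ≥ 2. Combining the bounds, tw(G) = 2.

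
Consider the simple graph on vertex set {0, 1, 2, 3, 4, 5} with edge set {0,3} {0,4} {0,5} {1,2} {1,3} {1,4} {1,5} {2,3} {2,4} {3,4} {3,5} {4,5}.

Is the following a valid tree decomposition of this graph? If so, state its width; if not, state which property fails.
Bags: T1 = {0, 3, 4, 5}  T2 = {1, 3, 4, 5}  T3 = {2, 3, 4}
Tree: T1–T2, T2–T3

A tree decomposition must satisfy three properties: every vertex lies in some bag; for every edge, both endpoints lie together in some bag; and for every vertex, the bags containing it form a connected subtree. Here edge (1,2) lies in no bag, so the decomposition is invalid.

No — edge (1,2) lies in no bag.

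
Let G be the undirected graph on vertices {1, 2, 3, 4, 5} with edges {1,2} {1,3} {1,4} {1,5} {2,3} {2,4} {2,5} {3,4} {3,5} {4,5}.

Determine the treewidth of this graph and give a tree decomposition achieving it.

With just one bag of size 5, the width is 5 − 1 = 4, so tw(G) ≤ 4. Conversely, {1, 2, 3, 4, 5} is a clique of size 5, and the vertices of any clique must share a bag in every tree decomposition; so some bag has ≥ 5 vertices and tw(G) ≥ 4. Combining the bounds, tw(G) = 4.

Treewidth 4.
One such decomposition:
Bags: B1 = {1, 2, 3, 4, 5}
Tree: (single bag)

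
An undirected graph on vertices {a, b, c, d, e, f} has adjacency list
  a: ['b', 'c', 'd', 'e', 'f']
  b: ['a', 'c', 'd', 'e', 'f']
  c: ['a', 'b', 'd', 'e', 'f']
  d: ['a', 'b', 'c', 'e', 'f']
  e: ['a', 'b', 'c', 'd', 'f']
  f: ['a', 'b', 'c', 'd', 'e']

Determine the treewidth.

5

A width-5 tree decomposition is:
Bags: B1 = {a, b, c, d, e, f}
Tree: (single bag)
A single bag containing all 6 vertices is trivially a valid decomposition of width 5. On the other hand G contains the 6-clique {a, b, c, d, e, f}. A clique must lie in a single bag of any decomposition, so no decomposition can have width below 5. Therefore the treewidth is 5.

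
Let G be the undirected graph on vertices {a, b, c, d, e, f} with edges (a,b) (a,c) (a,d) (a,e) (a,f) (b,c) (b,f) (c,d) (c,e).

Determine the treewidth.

A width-2 tree decomposition is:
Bags: B1 = {a, c, e}  B2 = {a, b, c}  B3 = {a, c, d}  B4 = {a, b, f}
Tree: B1–B2, B2–B3, B2–B4
Every bag has size at most 3, so the width is 3 − 1 = 2 and tw(G) ≤ 2. Conversely, {a, c, d} is a clique of size 3, and the vertices of any clique must share a bag in every tree decomposition; so some bag has ≥ 3 vertices and tw(G) ≥ 2. The upper and lower bounds meet at 2, so that is the treewidth.

2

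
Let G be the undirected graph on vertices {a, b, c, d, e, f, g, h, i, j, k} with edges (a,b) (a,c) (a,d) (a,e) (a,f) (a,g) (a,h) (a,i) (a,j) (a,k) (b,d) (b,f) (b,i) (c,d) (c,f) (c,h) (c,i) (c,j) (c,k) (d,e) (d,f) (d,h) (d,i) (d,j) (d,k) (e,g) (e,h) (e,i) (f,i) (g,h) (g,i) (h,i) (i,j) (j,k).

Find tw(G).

4

A width-4 tree decomposition is:
Bags: B1 = {a, c, d, h, i}  B2 = {a, d, e, h, i}  B3 = {a, e, g, h, i}  B4 = {a, c, d, i, j}  B5 = {a, c, d, f, i}  B6 = {a, b, d, f, i}  B7 = {a, c, d, j, k}
Tree: B1–B2, B2–B3, B1–B4, B1–B5, B5–B6, B4–B7
Each bag holds 5 vertices, so the decomposition has width 4, which upper-bounds the treewidth. On the other hand G contains the 5-clique {a, c, d, j, k}. A clique must lie in a single bag of any decomposition, so no decomposition can have width below 4. Combining the bounds, tw(G) = 4.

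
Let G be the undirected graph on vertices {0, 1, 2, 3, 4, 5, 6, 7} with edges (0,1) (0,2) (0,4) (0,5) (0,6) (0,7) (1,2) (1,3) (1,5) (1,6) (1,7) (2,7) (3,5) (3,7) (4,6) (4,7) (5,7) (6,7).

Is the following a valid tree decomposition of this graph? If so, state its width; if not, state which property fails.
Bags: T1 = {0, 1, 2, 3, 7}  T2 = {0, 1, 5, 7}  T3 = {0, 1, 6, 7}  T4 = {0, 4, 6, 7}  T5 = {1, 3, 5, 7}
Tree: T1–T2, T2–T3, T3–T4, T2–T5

No — bags containing vertex 3 are not connected in the tree.

A tree decomposition must satisfy three properties: every vertex lies in some bag; for every edge, both endpoints lie together in some bag; and for every vertex, the bags containing it form a connected subtree. Here bags containing vertex 3 are not connected in the tree, so the decomposition is invalid.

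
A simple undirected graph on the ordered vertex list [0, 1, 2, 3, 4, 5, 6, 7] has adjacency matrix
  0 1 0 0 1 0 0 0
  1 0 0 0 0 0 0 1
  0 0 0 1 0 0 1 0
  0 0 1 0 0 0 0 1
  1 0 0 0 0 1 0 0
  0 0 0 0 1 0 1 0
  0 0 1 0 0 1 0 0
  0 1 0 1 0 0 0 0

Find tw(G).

2

A width-2 tree decomposition is:
Bags: B1 = {0, 4, 5}  B2 = {0, 1, 5}  B3 = {1, 5, 7}  B4 = {3, 5, 7}  B5 = {2, 3, 5}  B6 = {2, 5, 6}
Tree: B1–B2, B2–B3, B3–B4, B4–B5, B5–B6
Each bag holds 3 vertices, so the decomposition has width 2, which upper-bounds the treewidth. Since 5–4–0–1–7–3–2–6–5 is a cycle in G, G is not acyclic. Forests are exactly the graphs of treewidth ≤ 1, so tw(G) ≥ 2. Combining the bounds, tw(G) = 2.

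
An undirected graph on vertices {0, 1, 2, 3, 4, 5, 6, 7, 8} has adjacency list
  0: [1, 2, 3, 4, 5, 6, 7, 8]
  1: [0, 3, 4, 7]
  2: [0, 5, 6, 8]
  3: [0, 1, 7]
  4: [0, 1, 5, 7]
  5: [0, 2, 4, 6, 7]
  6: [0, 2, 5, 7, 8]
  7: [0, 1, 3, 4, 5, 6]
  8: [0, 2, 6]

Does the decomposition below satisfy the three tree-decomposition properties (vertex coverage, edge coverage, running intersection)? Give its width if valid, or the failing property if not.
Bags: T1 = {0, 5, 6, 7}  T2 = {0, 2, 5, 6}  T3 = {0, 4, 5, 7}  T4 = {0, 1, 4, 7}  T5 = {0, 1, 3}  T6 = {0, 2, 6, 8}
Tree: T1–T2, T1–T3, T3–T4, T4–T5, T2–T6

A tree decomposition must satisfy three properties: every vertex lies in some bag; for every edge, both endpoints lie together in some bag; and for every vertex, the bags containing it form a connected subtree. Here edge (7,3) lies in no bag, so the decomposition is invalid.

No — edge (7,3) lies in no bag.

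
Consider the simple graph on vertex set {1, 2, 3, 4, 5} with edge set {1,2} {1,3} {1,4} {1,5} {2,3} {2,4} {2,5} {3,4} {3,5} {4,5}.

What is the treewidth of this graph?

4

A width-4 tree decomposition is:
Bags: B1 = {1, 2, 3, 4, 5}
Tree: (single bag)
A single bag containing all 5 vertices is trivially a valid decomposition of width 4. On the other hand G contains the 5-clique {1, 2, 3, 4, 5}. A clique must lie in a single bag of any decomposition, so no decomposition can have width below 4. Therefore the treewidth is 4.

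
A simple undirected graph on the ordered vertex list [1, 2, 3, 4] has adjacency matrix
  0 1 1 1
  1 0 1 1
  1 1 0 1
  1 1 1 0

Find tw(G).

3

A width-3 tree decomposition is:
Bags: B1 = {1, 2, 3, 4}
Tree: (single bag)
A single bag containing all 4 vertices is trivially a valid decomposition of width 3. For the lower bound, the 4 vertices {1, 2, 3, 4} are pairwise adjacent, and any tree decomposition puts a clique entirely inside one bag — forcing width ≥ 3. Combining the bounds, tw(G) = 3.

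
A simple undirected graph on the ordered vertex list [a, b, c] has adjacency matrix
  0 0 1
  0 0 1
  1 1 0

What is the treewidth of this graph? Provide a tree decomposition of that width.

Treewidth 1.
Bags: B1 = {b, c}  B2 = {a, c}
Tree: B1–B2

The largest bag has 2 vertices, giving width 1; this decomposition certifies tw(G) ≤ 1. Any graph with an edge has treewidth ≥ 1, and G has the edge b–c. Therefore the treewidth is 1.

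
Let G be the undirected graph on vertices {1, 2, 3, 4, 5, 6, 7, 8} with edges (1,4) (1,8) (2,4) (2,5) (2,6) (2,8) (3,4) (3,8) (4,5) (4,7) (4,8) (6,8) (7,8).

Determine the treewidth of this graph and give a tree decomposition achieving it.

The largest bag has 3 vertices, giving width 2; this decomposition certifies tw(G) ≤ 2. Conversely, {1, 4, 8} is a clique of size 3, and the vertices of any clique must share a bag in every tree decomposition; so some bag has ≥ 3 vertices and tw(G) ≥ 2. The upper and lower bounds meet at 2, so that is the treewidth.

Treewidth 2.
Bags: B1 = {2, 4, 8}  B2 = {4, 7, 8}  B3 = {2, 6, 8}  B4 = {2, 4, 5}  B5 = {3, 4, 8}  B6 = {1, 4, 8}
Tree: B1–B2, B1–B3, B1–B4, B1–B5, B1–B6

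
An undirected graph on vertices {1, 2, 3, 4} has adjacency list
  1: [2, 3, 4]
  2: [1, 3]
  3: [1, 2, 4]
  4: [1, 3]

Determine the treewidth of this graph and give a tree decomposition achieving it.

Treewidth 2.
One such decomposition:
Bags: B1 = {1, 2, 3}  B2 = {1, 3, 4}
Tree: B1–B2

Each bag holds 3 vertices, so the decomposition has width 2, which upper-bounds the treewidth. Conversely, {1, 2, 3} is a clique of size 3, and the vertices of any clique must share a bag in every tree decomposition; so some bag has ≥ 3 vertices and tw(G) ≥ 2. Hence tw(G) = 2 exactly.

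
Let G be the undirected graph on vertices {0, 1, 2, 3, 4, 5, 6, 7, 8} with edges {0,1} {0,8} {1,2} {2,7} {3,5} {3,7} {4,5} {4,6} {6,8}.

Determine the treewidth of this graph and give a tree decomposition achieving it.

Each bag holds 3 vertices, so the decomposition has width 2, which upper-bounds the treewidth. For the lower bound, G contains the cycle 8–6–4–5–3–7–2–1–0–8, so G is not a forest; only forests have treewidth ≤ 1, hence tw(G) ≥ 2. The upper and lower bounds meet at 2, so that is the treewidth.

Treewidth 2.
One such decomposition:
Bags: B1 = {4, 6, 8}  B2 = {4, 5, 8}  B3 = {3, 5, 8}  B4 = {3, 7, 8}  B5 = {2, 7, 8}  B6 = {1, 2, 8}  B7 = {0, 1, 8}
Tree: B1–B2, B2–B3, B3–B4, B4–B5, B5–B6, B6–B7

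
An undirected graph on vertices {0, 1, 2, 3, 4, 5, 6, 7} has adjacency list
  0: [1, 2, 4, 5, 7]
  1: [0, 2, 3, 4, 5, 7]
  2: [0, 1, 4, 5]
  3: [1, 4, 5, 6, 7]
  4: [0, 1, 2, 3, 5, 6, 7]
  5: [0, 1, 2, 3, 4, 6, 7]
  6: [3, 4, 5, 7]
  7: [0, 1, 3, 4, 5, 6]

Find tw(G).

A width-4 tree decomposition is:
Bags: B1 = {3, 4, 5, 6, 7}  B2 = {1, 3, 4, 5, 7}  B3 = {0, 1, 4, 5, 7}  B4 = {0, 1, 2, 4, 5}
Tree: B1–B2, B2–B3, B3–B4
Every bag has size at most 5, so the width is 5 − 1 = 4 and tw(G) ≤ 4. Conversely, {0, 1, 2, 4, 5} is a clique of size 5, and the vertices of any clique must share a bag in every tree decomposition; so some bag has ≥ 5 vertices and tw(G) ≥ 4. Hence tw(G) = 4 exactly.

4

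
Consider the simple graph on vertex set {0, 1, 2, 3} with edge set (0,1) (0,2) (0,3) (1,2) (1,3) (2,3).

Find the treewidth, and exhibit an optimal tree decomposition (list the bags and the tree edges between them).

Treewidth 3.
One optimal decomposition is:
Bags: B1 = {0, 1, 2, 3}
Tree: (single bag)

A single bag containing all 4 vertices is trivially a valid decomposition of width 3. Conversely, {0, 1, 2, 3} is a clique of size 4, and the vertices of any clique must share a bag in every tree decomposition; so some bag has ≥ 4 vertices and tw(G) ≥ 3. Therefore the treewidth is 3.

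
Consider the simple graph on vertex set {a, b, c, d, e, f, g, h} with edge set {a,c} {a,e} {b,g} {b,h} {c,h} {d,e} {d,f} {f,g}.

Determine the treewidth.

A width-2 tree decomposition is:
Bags: B1 = {b, g, h}  B2 = {c, g, h}  B3 = {a, c, g}  B4 = {a, e, g}  B5 = {d, e, g}  B6 = {d, f, g}
Tree: B1–B2, B2–B3, B3–B4, B4–B5, B5–B6
Each bag holds 3 vertices, so the decomposition has width 2, which upper-bounds the treewidth. The edges g–b–h–c–a–e–d–f–g form a cycle, so G is not a tree and its treewidth is at least 2. Hence tw(G) = 2 exactly.

2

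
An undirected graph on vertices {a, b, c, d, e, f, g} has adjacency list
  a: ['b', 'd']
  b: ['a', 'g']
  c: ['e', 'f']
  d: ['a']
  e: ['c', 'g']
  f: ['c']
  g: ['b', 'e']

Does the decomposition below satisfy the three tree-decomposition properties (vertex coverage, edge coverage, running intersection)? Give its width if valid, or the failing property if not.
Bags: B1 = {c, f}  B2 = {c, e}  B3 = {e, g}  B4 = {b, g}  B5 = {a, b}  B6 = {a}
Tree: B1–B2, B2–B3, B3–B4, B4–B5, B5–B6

No — vertex d appears in no bag.

A tree decomposition must satisfy three properties: every vertex lies in some bag; for every edge, both endpoints lie together in some bag; and for every vertex, the bags containing it form a connected subtree. Here vertex d appears in no bag, so the decomposition is invalid.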